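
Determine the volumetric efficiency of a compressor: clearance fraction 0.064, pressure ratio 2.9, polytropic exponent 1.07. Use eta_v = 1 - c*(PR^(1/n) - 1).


PR^(1/n) = 2.9^(1/1.07) = 2.70487788
eta_v = 1 - 0.064 * (2.70487788 - 1)
eta_v = 0.8909

0.8909


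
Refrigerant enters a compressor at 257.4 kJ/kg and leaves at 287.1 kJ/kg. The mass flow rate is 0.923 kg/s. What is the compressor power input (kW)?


dh = 287.1 - 257.4 = 29.7 kJ/kg
W = m_dot * dh = 0.923 * 29.7 = 27.41 kW

27.41


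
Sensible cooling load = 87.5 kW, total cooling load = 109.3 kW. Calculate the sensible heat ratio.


SHR = Q_sensible / Q_total
SHR = 87.5 / 109.3
SHR = 0.801

0.801


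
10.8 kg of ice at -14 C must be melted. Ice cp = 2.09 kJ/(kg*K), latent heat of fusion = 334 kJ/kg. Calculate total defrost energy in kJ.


Sensible heat = cp * dT = 2.09 * 14 = 29.26 kJ/kg
Total per kg = 29.26 + 334 = 363.26 kJ/kg
Q = m * total = 10.8 * 363.26
Q = 3923.2 kJ

3923.2


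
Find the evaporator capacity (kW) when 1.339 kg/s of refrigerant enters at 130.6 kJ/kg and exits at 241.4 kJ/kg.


dh = 241.4 - 130.6 = 110.8 kJ/kg
Q_evap = m_dot * dh = 1.339 * 110.8
Q_evap = 148.36 kW

148.36


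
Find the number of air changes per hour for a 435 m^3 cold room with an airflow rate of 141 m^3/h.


ACH = flow / volume
ACH = 141 / 435
ACH = 0.324

0.324


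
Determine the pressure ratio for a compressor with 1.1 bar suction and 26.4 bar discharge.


PR = P_high / P_low
PR = 26.4 / 1.1
PR = 24.0

24.0


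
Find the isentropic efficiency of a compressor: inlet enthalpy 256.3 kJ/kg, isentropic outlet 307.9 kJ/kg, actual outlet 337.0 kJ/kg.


dh_ideal = 307.9 - 256.3 = 51.6 kJ/kg
dh_actual = 337.0 - 256.3 = 80.7 kJ/kg
eta_s = dh_ideal / dh_actual = 51.6 / 80.7
eta_s = 0.6394

0.6394


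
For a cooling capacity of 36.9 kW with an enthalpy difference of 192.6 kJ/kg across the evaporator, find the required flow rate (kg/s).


m_dot = Q / dh
m_dot = 36.9 / 192.6
m_dot = 0.1916 kg/s

0.1916


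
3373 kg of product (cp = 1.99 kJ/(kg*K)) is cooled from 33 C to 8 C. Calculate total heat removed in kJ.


dT = 33 - (8) = 25 K
Q = m * cp * dT = 3373 * 1.99 * 25
Q = 167807 kJ

167807


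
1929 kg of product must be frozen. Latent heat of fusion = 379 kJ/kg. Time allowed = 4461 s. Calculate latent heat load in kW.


Q_lat = m * h_fg / t
Q_lat = 1929 * 379 / 4461
Q_lat = 163.89 kW

163.89


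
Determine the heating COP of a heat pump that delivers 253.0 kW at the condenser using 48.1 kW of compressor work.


COP_hp = Q_cond / W
COP_hp = 253.0 / 48.1
COP_hp = 5.26

5.26


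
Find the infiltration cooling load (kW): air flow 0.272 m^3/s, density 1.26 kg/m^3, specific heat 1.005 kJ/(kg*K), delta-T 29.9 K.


Q = V_dot * rho * cp * dT
Q = 0.272 * 1.26 * 1.005 * 29.9
Q = 10.299 kW

10.299


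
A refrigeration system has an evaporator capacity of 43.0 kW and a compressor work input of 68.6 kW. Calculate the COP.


COP = Q_evap / W
COP = 43.0 / 68.6
COP = 0.627

0.627


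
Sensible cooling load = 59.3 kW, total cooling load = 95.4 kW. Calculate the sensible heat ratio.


SHR = Q_sensible / Q_total
SHR = 59.3 / 95.4
SHR = 0.622

0.622


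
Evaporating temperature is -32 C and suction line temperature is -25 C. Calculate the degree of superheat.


Superheat = T_suction - T_evap
Superheat = -25 - (-32)
Superheat = 7 K

7


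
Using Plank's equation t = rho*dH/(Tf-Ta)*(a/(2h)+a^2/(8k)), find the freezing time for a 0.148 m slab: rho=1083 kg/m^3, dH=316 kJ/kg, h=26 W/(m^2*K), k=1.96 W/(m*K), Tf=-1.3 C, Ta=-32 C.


dT = -1.3 - (-32) = 30.7 K
term1 = a/(2h) = 0.148/(2*26) = 0.002846153846
term2 = a^2/(8k) = 0.148^2/(8*1.96) = 0.001396938776
t = rho*dH*1000/dT * (term1 + term2)
t = 1083*316*1000/30.7 * (0.002846153846 + 0.001396938776)
t = 47300 s

47300


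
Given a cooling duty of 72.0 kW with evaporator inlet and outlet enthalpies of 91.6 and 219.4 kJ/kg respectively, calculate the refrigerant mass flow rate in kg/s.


dh = 219.4 - 91.6 = 127.8 kJ/kg
m_dot = Q / dh = 72.0 / 127.8 = 0.5634 kg/s

0.5634


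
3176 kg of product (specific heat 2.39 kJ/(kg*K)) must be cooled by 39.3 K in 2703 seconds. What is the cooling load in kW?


Q = m * cp * dT / t
Q = 3176 * 2.39 * 39.3 / 2703
Q = 110.363 kW

110.363


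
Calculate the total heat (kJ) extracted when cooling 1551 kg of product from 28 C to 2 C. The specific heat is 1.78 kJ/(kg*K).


dT = 28 - (2) = 26 K
Q = m * cp * dT = 1551 * 1.78 * 26
Q = 71780 kJ

71780


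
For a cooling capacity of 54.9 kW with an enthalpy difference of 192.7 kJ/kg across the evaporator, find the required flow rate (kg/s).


m_dot = Q / dh
m_dot = 54.9 / 192.7
m_dot = 0.2849 kg/s

0.2849


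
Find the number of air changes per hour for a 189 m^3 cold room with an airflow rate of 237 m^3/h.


ACH = flow / volume
ACH = 237 / 189
ACH = 1.254

1.254


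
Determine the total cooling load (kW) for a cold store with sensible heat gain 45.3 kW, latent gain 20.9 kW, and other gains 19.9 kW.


Q_total = Q_s + Q_l + Q_misc
Q_total = 45.3 + 20.9 + 19.9
Q_total = 86.1 kW

86.1


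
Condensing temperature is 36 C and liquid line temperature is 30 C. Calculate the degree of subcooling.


Subcooling = T_cond - T_liquid
Subcooling = 36 - 30
Subcooling = 6 K

6


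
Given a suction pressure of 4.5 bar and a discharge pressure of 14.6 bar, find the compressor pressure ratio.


PR = P_high / P_low
PR = 14.6 / 4.5
PR = 3.244

3.244


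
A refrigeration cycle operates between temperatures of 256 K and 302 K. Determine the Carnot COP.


dT = 302 - 256 = 46 K
COP_carnot = T_cold / dT = 256 / 46
COP_carnot = 5.565

5.565


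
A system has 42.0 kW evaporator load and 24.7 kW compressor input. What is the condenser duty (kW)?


Q_cond = Q_evap + W
Q_cond = 42.0 + 24.7
Q_cond = 66.7 kW

66.7


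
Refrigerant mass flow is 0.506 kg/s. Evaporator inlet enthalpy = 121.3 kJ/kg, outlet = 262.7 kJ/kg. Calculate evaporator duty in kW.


dh = 262.7 - 121.3 = 141.4 kJ/kg
Q_evap = m_dot * dh = 0.506 * 141.4
Q_evap = 71.55 kW

71.55


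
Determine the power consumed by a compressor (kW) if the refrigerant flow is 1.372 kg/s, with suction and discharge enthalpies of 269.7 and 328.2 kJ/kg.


dh = 328.2 - 269.7 = 58.5 kJ/kg
W = m_dot * dh = 1.372 * 58.5 = 80.26 kW

80.26


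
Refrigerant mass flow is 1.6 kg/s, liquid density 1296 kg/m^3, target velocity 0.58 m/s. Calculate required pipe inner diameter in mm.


A = m_dot / (rho * v) = 1.6 / (1296 * 0.58) = 0.002128565347 m^2
d = sqrt(4*A/pi) * 1000
d = 52.1 mm

52.1


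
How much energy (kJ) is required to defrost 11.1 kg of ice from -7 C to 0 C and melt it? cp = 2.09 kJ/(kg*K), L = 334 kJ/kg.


Sensible heat = cp * dT = 2.09 * 7 = 14.63 kJ/kg
Total per kg = 14.63 + 334 = 348.63 kJ/kg
Q = m * total = 11.1 * 348.63
Q = 3869.8 kJ

3869.8


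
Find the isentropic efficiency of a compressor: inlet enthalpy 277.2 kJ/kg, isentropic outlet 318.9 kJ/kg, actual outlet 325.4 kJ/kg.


dh_ideal = 318.9 - 277.2 = 41.7 kJ/kg
dh_actual = 325.4 - 277.2 = 48.2 kJ/kg
eta_s = dh_ideal / dh_actual = 41.7 / 48.2
eta_s = 0.8651

0.8651


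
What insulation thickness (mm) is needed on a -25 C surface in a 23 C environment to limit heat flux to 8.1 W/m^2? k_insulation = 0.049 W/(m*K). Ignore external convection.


dT = 23 - (-25) = 48 K
thickness = k * dT / q_max * 1000
thickness = 0.049 * 48 / 8.1 * 1000
thickness = 290.4 mm

290.4


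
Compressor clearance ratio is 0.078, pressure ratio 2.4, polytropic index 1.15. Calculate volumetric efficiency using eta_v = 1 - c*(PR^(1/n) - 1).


PR^(1/n) = 2.4^(1/1.15) = 2.14100889
eta_v = 1 - 0.078 * (2.14100889 - 1)
eta_v = 0.911

0.911


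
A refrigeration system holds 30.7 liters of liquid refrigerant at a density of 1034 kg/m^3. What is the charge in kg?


Charge = V * rho / 1000
Charge = 30.7 * 1034 / 1000
Charge = 31.74 kg

31.74


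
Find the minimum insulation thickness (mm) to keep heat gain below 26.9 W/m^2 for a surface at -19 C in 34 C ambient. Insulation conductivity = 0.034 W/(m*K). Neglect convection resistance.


dT = 34 - (-19) = 53 K
thickness = k * dT / q_max * 1000
thickness = 0.034 * 53 / 26.9 * 1000
thickness = 67.0 mm

67.0


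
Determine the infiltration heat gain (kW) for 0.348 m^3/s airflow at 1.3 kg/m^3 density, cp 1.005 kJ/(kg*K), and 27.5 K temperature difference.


Q = V_dot * rho * cp * dT
Q = 0.348 * 1.3 * 1.005 * 27.5
Q = 12.503 kW

12.503


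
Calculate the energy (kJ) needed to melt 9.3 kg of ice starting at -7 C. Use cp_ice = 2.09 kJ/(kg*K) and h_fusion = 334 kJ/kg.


Sensible heat = cp * dT = 2.09 * 7 = 14.63 kJ/kg
Total per kg = 14.63 + 334 = 348.63 kJ/kg
Q = m * total = 9.3 * 348.63
Q = 3242.3 kJ

3242.3


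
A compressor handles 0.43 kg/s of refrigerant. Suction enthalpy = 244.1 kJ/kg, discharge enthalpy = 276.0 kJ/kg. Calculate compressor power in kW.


dh = 276.0 - 244.1 = 31.9 kJ/kg
W = m_dot * dh = 0.43 * 31.9 = 13.72 kW

13.72


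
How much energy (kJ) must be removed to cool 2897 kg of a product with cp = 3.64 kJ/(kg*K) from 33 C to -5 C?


dT = 33 - (-5) = 38 K
Q = m * cp * dT = 2897 * 3.64 * 38
Q = 400713 kJ

400713


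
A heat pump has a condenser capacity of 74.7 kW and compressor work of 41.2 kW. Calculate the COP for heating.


COP_hp = Q_cond / W
COP_hp = 74.7 / 41.2
COP_hp = 1.813

1.813


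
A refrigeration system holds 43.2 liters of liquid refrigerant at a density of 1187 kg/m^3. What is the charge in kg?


Charge = V * rho / 1000
Charge = 43.2 * 1187 / 1000
Charge = 51.28 kg

51.28


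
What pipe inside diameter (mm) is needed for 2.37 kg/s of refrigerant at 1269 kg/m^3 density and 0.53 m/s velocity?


A = m_dot / (rho * v) = 2.37 / (1269 * 0.53) = 0.00352379678 m^2
d = sqrt(4*A/pi) * 1000
d = 67.0 mm

67.0


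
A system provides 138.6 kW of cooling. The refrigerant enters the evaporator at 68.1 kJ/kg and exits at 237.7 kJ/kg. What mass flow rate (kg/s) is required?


dh = 237.7 - 68.1 = 169.6 kJ/kg
m_dot = Q / dh = 138.6 / 169.6 = 0.8172 kg/s

0.8172


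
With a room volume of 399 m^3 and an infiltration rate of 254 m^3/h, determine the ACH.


ACH = flow / volume
ACH = 254 / 399
ACH = 0.637

0.637


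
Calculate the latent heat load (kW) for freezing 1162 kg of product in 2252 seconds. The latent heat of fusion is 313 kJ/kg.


Q_lat = m * h_fg / t
Q_lat = 1162 * 313 / 2252
Q_lat = 161.5 kW

161.5


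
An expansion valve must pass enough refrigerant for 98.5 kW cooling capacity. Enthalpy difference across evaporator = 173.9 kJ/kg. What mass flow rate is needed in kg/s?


m_dot = Q / dh
m_dot = 98.5 / 173.9
m_dot = 0.5664 kg/s

0.5664


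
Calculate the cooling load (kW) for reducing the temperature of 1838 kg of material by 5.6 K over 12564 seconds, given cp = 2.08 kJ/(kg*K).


Q = m * cp * dT / t
Q = 1838 * 2.08 * 5.6 / 12564
Q = 1.704 kW

1.704


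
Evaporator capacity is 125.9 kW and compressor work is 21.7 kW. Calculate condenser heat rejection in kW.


Q_cond = Q_evap + W
Q_cond = 125.9 + 21.7
Q_cond = 147.6 kW

147.6


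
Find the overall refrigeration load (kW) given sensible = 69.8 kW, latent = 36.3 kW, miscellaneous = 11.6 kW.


Q_total = Q_s + Q_l + Q_misc
Q_total = 69.8 + 36.3 + 11.6
Q_total = 117.7 kW

117.7


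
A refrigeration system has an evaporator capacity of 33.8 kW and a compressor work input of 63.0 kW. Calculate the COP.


COP = Q_evap / W
COP = 33.8 / 63.0
COP = 0.537

0.537


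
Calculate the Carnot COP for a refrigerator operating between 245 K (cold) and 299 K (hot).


dT = 299 - 245 = 54 K
COP_carnot = T_cold / dT = 245 / 54
COP_carnot = 4.537

4.537


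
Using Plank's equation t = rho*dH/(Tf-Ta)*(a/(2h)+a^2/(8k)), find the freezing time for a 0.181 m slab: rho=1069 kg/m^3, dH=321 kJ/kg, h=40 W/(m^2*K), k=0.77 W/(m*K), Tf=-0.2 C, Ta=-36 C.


dT = -0.2 - (-36) = 35.8 K
term1 = a/(2h) = 0.181/(2*40) = 0.0022625
term2 = a^2/(8k) = 0.181^2/(8*0.77) = 0.005318344156
t = rho*dH*1000/dT * (term1 + term2)
t = 1069*321*1000/35.8 * (0.0022625 + 0.005318344156)
t = 72664 s

72664


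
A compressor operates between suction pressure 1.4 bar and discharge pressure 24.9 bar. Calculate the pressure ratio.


PR = P_high / P_low
PR = 24.9 / 1.4
PR = 17.786

17.786


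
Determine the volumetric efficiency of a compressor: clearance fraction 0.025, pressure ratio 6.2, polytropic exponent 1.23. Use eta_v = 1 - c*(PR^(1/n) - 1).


PR^(1/n) = 6.2^(1/1.23) = 4.4077899
eta_v = 1 - 0.025 * (4.4077899 - 1)
eta_v = 0.9148

0.9148


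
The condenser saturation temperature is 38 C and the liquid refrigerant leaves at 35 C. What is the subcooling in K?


Subcooling = T_cond - T_liquid
Subcooling = 38 - 35
Subcooling = 3 K

3


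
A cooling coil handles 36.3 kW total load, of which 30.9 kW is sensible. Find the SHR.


SHR = Q_sensible / Q_total
SHR = 30.9 / 36.3
SHR = 0.851

0.851


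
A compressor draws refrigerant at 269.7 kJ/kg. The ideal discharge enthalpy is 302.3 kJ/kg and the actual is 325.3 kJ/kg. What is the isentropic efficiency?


dh_ideal = 302.3 - 269.7 = 32.6 kJ/kg
dh_actual = 325.3 - 269.7 = 55.6 kJ/kg
eta_s = dh_ideal / dh_actual = 32.6 / 55.6
eta_s = 0.5863

0.5863


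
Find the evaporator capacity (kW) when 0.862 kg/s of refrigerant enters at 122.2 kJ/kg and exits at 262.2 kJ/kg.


dh = 262.2 - 122.2 = 140.0 kJ/kg
Q_evap = m_dot * dh = 0.862 * 140.0
Q_evap = 120.68 kW

120.68


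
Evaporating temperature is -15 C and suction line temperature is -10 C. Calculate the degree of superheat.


Superheat = T_suction - T_evap
Superheat = -10 - (-15)
Superheat = 5 K

5


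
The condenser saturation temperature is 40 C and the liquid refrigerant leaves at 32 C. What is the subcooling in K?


Subcooling = T_cond - T_liquid
Subcooling = 40 - 32
Subcooling = 8 K

8


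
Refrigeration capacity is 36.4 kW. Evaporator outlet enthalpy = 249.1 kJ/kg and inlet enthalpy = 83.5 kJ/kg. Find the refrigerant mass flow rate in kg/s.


dh = 249.1 - 83.5 = 165.6 kJ/kg
m_dot = Q / dh = 36.4 / 165.6 = 0.2198 kg/s

0.2198


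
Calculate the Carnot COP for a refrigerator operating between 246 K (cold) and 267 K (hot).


dT = 267 - 246 = 21 K
COP_carnot = T_cold / dT = 246 / 21
COP_carnot = 11.714

11.714


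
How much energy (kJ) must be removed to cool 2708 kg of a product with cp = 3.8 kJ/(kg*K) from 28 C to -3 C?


dT = 28 - (-3) = 31 K
Q = m * cp * dT = 2708 * 3.8 * 31
Q = 319002 kJ

319002


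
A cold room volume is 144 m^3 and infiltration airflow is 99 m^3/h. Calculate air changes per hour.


ACH = flow / volume
ACH = 99 / 144
ACH = 0.688

0.688


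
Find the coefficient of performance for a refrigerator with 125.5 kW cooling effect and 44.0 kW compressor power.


COP = Q_evap / W
COP = 125.5 / 44.0
COP = 2.852

2.852


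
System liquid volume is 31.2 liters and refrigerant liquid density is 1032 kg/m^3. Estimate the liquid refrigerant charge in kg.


Charge = V * rho / 1000
Charge = 31.2 * 1032 / 1000
Charge = 32.2 kg

32.2


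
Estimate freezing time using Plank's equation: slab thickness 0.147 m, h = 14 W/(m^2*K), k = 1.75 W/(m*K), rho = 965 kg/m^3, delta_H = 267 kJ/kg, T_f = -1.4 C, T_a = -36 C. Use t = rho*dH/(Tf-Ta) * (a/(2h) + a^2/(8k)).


dT = -1.4 - (-36) = 34.6 K
term1 = a/(2h) = 0.147/(2*14) = 0.00525
term2 = a^2/(8k) = 0.147^2/(8*1.75) = 0.0015435
t = rho*dH*1000/dT * (term1 + term2)
t = 965*267*1000/34.6 * (0.00525 + 0.0015435)
t = 50589 s

50589


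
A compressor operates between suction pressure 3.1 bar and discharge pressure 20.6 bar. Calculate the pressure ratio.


PR = P_high / P_low
PR = 20.6 / 3.1
PR = 6.645

6.645


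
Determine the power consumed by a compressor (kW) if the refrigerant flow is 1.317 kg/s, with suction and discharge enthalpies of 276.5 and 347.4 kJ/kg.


dh = 347.4 - 276.5 = 70.9 kJ/kg
W = m_dot * dh = 1.317 * 70.9 = 93.38 kW

93.38


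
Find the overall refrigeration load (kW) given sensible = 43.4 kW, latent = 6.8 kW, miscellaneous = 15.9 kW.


Q_total = Q_s + Q_l + Q_misc
Q_total = 43.4 + 6.8 + 15.9
Q_total = 66.1 kW

66.1


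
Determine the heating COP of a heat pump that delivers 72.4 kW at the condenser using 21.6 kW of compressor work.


COP_hp = Q_cond / W
COP_hp = 72.4 / 21.6
COP_hp = 3.352

3.352


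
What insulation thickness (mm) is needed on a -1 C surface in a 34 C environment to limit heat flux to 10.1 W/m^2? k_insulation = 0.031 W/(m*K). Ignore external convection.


dT = 34 - (-1) = 35 K
thickness = k * dT / q_max * 1000
thickness = 0.031 * 35 / 10.1 * 1000
thickness = 107.4 mm

107.4


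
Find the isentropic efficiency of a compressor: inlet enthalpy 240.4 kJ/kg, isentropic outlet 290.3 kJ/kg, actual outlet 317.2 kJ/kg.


dh_ideal = 290.3 - 240.4 = 49.9 kJ/kg
dh_actual = 317.2 - 240.4 = 76.8 kJ/kg
eta_s = dh_ideal / dh_actual = 49.9 / 76.8
eta_s = 0.6497

0.6497


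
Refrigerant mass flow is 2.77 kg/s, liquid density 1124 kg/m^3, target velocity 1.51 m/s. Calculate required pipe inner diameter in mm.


A = m_dot / (rho * v) = 2.77 / (1124 * 1.51) = 0.001632061464 m^2
d = sqrt(4*A/pi) * 1000
d = 45.6 mm

45.6


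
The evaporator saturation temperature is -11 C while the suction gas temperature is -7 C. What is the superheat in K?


Superheat = T_suction - T_evap
Superheat = -7 - (-11)
Superheat = 4 K

4


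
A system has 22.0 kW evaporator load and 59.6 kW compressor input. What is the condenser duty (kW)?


Q_cond = Q_evap + W
Q_cond = 22.0 + 59.6
Q_cond = 81.6 kW

81.6


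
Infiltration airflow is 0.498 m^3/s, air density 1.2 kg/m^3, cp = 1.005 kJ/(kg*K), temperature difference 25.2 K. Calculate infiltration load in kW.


Q = V_dot * rho * cp * dT
Q = 0.498 * 1.2 * 1.005 * 25.2
Q = 15.135 kW

15.135


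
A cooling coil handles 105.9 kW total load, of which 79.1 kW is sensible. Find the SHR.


SHR = Q_sensible / Q_total
SHR = 79.1 / 105.9
SHR = 0.747

0.747


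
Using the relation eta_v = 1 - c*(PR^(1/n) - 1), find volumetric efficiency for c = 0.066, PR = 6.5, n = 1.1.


PR^(1/n) = 6.5^(1/1.1) = 5.48292294
eta_v = 1 - 0.066 * (5.48292294 - 1)
eta_v = 0.7041

0.7041


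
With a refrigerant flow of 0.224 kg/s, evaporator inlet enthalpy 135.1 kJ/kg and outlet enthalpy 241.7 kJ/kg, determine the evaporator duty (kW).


dh = 241.7 - 135.1 = 106.6 kJ/kg
Q_evap = m_dot * dh = 0.224 * 106.6
Q_evap = 23.88 kW

23.88


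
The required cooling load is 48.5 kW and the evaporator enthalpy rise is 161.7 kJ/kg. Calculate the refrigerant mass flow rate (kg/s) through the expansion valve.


m_dot = Q / dh
m_dot = 48.5 / 161.7
m_dot = 0.2999 kg/s

0.2999


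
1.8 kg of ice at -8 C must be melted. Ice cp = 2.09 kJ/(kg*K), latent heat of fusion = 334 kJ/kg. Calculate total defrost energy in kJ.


Sensible heat = cp * dT = 2.09 * 8 = 16.72 kJ/kg
Total per kg = 16.72 + 334 = 350.72 kJ/kg
Q = m * total = 1.8 * 350.72
Q = 631.3 kJ

631.3


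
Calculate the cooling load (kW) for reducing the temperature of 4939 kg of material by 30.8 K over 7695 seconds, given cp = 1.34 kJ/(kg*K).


Q = m * cp * dT / t
Q = 4939 * 1.34 * 30.8 / 7695
Q = 26.49 kW

26.49


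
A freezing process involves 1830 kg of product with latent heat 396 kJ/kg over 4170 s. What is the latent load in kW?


Q_lat = m * h_fg / t
Q_lat = 1830 * 396 / 4170
Q_lat = 173.78 kW

173.78


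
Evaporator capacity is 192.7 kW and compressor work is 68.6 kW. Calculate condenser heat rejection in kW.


Q_cond = Q_evap + W
Q_cond = 192.7 + 68.6
Q_cond = 261.3 kW

261.3


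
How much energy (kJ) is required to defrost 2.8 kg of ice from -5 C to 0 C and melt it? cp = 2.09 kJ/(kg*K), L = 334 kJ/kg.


Sensible heat = cp * dT = 2.09 * 5 = 10.45 kJ/kg
Total per kg = 10.45 + 334 = 344.45 kJ/kg
Q = m * total = 2.8 * 344.45
Q = 964.5 kJ

964.5


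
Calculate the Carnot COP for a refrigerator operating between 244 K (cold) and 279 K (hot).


dT = 279 - 244 = 35 K
COP_carnot = T_cold / dT = 244 / 35
COP_carnot = 6.971

6.971


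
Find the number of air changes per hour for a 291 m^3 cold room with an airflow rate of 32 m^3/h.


ACH = flow / volume
ACH = 32 / 291
ACH = 0.11

0.11


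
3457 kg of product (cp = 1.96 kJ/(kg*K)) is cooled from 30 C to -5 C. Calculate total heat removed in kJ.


dT = 30 - (-5) = 35 K
Q = m * cp * dT = 3457 * 1.96 * 35
Q = 237150 kJ

237150


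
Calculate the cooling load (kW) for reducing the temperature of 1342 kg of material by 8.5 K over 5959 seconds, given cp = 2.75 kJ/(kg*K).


Q = m * cp * dT / t
Q = 1342 * 2.75 * 8.5 / 5959
Q = 5.264 kW

5.264


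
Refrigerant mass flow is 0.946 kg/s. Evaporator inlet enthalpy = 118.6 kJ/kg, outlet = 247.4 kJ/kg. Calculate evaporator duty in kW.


dh = 247.4 - 118.6 = 128.8 kJ/kg
Q_evap = m_dot * dh = 0.946 * 128.8
Q_evap = 121.84 kW

121.84


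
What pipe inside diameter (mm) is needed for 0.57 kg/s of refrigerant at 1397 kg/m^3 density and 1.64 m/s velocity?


A = m_dot / (rho * v) = 0.57 / (1397 * 1.64) = 0.0002487909632 m^2
d = sqrt(4*A/pi) * 1000
d = 17.8 mm

17.8


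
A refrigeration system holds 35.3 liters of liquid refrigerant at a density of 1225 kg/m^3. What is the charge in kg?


Charge = V * rho / 1000
Charge = 35.3 * 1225 / 1000
Charge = 43.24 kg

43.24


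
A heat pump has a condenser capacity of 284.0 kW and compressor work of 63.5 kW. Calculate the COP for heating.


COP_hp = Q_cond / W
COP_hp = 284.0 / 63.5
COP_hp = 4.472

4.472


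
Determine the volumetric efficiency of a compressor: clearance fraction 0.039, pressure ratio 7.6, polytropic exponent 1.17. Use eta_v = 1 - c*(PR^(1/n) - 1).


PR^(1/n) = 7.6^(1/1.17) = 5.6602046
eta_v = 1 - 0.039 * (5.6602046 - 1)
eta_v = 0.8183

0.8183


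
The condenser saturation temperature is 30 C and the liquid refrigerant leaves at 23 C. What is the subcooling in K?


Subcooling = T_cond - T_liquid
Subcooling = 30 - 23
Subcooling = 7 K

7


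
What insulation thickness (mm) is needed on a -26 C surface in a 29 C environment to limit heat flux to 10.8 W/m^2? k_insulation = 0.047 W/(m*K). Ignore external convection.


dT = 29 - (-26) = 55 K
thickness = k * dT / q_max * 1000
thickness = 0.047 * 55 / 10.8 * 1000
thickness = 239.4 mm

239.4


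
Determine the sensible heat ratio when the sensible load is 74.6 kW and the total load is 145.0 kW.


SHR = Q_sensible / Q_total
SHR = 74.6 / 145.0
SHR = 0.514

0.514


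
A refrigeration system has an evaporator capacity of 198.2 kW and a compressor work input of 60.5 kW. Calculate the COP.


COP = Q_evap / W
COP = 198.2 / 60.5
COP = 3.276

3.276


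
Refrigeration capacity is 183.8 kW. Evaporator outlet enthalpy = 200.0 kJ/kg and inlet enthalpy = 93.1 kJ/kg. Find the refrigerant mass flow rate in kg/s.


dh = 200.0 - 93.1 = 106.9 kJ/kg
m_dot = Q / dh = 183.8 / 106.9 = 1.7194 kg/s

1.7194


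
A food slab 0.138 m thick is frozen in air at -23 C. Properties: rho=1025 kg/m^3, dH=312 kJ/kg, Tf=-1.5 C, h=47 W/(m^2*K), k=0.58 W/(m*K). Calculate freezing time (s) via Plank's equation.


dT = -1.5 - (-23) = 21.5 K
term1 = a/(2h) = 0.138/(2*47) = 0.001468085106
term2 = a^2/(8k) = 0.138^2/(8*0.58) = 0.004104310345
t = rho*dH*1000/dT * (term1 + term2)
t = 1025*312*1000/21.5 * (0.001468085106 + 0.004104310345)
t = 82886 s

82886


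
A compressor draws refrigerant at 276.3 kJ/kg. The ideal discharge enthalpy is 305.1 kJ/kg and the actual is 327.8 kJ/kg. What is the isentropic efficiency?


dh_ideal = 305.1 - 276.3 = 28.8 kJ/kg
dh_actual = 327.8 - 276.3 = 51.5 kJ/kg
eta_s = dh_ideal / dh_actual = 28.8 / 51.5
eta_s = 0.5592

0.5592


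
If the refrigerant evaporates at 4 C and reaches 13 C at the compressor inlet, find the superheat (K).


Superheat = T_suction - T_evap
Superheat = 13 - (4)
Superheat = 9 K

9


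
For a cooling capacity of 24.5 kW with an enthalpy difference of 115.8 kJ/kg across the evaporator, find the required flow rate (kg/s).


m_dot = Q / dh
m_dot = 24.5 / 115.8
m_dot = 0.2116 kg/s

0.2116


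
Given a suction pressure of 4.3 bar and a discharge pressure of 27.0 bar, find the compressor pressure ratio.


PR = P_high / P_low
PR = 27.0 / 4.3
PR = 6.279

6.279


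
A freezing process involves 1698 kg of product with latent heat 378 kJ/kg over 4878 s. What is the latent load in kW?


Q_lat = m * h_fg / t
Q_lat = 1698 * 378 / 4878
Q_lat = 131.58 kW

131.58


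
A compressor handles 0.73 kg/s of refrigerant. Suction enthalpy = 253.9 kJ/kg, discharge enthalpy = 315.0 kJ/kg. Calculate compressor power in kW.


dh = 315.0 - 253.9 = 61.1 kJ/kg
W = m_dot * dh = 0.73 * 61.1 = 44.6 kW

44.6


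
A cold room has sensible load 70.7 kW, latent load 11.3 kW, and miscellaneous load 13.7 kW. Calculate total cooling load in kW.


Q_total = Q_s + Q_l + Q_misc
Q_total = 70.7 + 11.3 + 13.7
Q_total = 95.7 kW

95.7


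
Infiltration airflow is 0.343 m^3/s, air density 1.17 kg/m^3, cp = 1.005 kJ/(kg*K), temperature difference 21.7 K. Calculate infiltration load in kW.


Q = V_dot * rho * cp * dT
Q = 0.343 * 1.17 * 1.005 * 21.7
Q = 8.752 kW

8.752


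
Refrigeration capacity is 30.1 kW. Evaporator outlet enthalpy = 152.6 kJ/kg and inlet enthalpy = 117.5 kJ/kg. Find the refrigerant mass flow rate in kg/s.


dh = 152.6 - 117.5 = 35.1 kJ/kg
m_dot = Q / dh = 30.1 / 35.1 = 0.8575 kg/s

0.8575


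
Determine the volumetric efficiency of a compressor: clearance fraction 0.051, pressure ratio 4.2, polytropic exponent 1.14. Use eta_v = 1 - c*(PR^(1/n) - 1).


PR^(1/n) = 4.2^(1/1.14) = 3.52135576
eta_v = 1 - 0.051 * (3.52135576 - 1)
eta_v = 0.8714

0.8714


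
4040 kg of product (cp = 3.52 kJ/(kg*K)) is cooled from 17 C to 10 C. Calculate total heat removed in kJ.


dT = 17 - (10) = 7 K
Q = m * cp * dT = 4040 * 3.52 * 7
Q = 99546 kJ

99546


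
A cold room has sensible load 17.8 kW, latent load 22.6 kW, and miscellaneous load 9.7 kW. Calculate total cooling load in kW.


Q_total = Q_s + Q_l + Q_misc
Q_total = 17.8 + 22.6 + 9.7
Q_total = 50.1 kW

50.1


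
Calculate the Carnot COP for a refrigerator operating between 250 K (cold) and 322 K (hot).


dT = 322 - 250 = 72 K
COP_carnot = T_cold / dT = 250 / 72
COP_carnot = 3.472

3.472


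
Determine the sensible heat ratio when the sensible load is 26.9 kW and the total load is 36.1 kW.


SHR = Q_sensible / Q_total
SHR = 26.9 / 36.1
SHR = 0.745

0.745


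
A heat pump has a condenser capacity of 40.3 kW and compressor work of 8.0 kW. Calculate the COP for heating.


COP_hp = Q_cond / W
COP_hp = 40.3 / 8.0
COP_hp = 5.038

5.038


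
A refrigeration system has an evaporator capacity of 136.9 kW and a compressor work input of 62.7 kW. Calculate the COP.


COP = Q_evap / W
COP = 136.9 / 62.7
COP = 2.183

2.183


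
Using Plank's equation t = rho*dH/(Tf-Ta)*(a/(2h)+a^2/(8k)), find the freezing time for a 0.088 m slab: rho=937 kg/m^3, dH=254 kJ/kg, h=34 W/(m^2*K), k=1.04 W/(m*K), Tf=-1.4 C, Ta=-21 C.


dT = -1.4 - (-21) = 19.6 K
term1 = a/(2h) = 0.088/(2*34) = 0.001294117647
term2 = a^2/(8k) = 0.088^2/(8*1.04) = 0.0009307692308
t = rho*dH*1000/dT * (term1 + term2)
t = 937*254*1000/19.6 * (0.001294117647 + 0.0009307692308)
t = 27016 s

27016


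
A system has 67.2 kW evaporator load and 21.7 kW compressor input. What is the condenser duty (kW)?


Q_cond = Q_evap + W
Q_cond = 67.2 + 21.7
Q_cond = 88.9 kW

88.9


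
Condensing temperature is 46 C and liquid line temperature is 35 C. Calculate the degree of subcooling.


Subcooling = T_cond - T_liquid
Subcooling = 46 - 35
Subcooling = 11 K

11


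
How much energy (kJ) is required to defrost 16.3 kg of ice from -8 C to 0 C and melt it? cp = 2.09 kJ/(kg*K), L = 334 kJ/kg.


Sensible heat = cp * dT = 2.09 * 8 = 16.72 kJ/kg
Total per kg = 16.72 + 334 = 350.72 kJ/kg
Q = m * total = 16.3 * 350.72
Q = 5716.7 kJ

5716.7


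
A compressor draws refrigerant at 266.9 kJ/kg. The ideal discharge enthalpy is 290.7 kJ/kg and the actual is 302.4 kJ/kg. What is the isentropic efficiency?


dh_ideal = 290.7 - 266.9 = 23.8 kJ/kg
dh_actual = 302.4 - 266.9 = 35.5 kJ/kg
eta_s = dh_ideal / dh_actual = 23.8 / 35.5
eta_s = 0.6704

0.6704


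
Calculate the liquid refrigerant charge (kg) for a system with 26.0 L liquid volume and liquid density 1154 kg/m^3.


Charge = V * rho / 1000
Charge = 26.0 * 1154 / 1000
Charge = 30.0 kg

30.0


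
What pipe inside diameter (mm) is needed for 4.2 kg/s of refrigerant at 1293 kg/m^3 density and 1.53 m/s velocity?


A = m_dot / (rho * v) = 4.2 / (1293 * 1.53) = 0.002123045661 m^2
d = sqrt(4*A/pi) * 1000
d = 52.0 mm

52.0


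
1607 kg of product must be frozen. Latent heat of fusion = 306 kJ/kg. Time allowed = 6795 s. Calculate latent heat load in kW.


Q_lat = m * h_fg / t
Q_lat = 1607 * 306 / 6795
Q_lat = 72.37 kW

72.37


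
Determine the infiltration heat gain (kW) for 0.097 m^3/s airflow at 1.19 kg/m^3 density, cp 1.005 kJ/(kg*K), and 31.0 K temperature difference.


Q = V_dot * rho * cp * dT
Q = 0.097 * 1.19 * 1.005 * 31.0
Q = 3.596 kW

3.596


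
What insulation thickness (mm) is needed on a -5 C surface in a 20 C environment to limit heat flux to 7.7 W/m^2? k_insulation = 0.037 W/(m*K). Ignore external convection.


dT = 20 - (-5) = 25 K
thickness = k * dT / q_max * 1000
thickness = 0.037 * 25 / 7.7 * 1000
thickness = 120.1 mm

120.1


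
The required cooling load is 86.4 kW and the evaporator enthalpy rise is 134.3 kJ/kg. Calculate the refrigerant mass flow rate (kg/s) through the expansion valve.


m_dot = Q / dh
m_dot = 86.4 / 134.3
m_dot = 0.6433 kg/s

0.6433


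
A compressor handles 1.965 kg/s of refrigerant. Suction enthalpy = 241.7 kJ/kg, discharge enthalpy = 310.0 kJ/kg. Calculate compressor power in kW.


dh = 310.0 - 241.7 = 68.3 kJ/kg
W = m_dot * dh = 1.965 * 68.3 = 134.21 kW

134.21


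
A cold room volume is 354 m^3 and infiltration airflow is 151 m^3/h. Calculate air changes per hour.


ACH = flow / volume
ACH = 151 / 354
ACH = 0.427

0.427


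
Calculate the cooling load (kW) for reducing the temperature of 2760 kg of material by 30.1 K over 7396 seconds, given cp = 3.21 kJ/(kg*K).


Q = m * cp * dT / t
Q = 2760 * 3.21 * 30.1 / 7396
Q = 36.057 kW

36.057


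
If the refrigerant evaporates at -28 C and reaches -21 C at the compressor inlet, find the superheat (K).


Superheat = T_suction - T_evap
Superheat = -21 - (-28)
Superheat = 7 K

7


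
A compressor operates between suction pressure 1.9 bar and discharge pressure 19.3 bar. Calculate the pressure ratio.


PR = P_high / P_low
PR = 19.3 / 1.9
PR = 10.158

10.158


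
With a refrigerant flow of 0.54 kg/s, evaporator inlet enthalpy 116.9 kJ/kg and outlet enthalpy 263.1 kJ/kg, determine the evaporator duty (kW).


dh = 263.1 - 116.9 = 146.2 kJ/kg
Q_evap = m_dot * dh = 0.54 * 146.2
Q_evap = 78.95 kW

78.95


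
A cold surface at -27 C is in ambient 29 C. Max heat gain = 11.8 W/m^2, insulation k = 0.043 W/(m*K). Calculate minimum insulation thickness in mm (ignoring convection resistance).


dT = 29 - (-27) = 56 K
thickness = k * dT / q_max * 1000
thickness = 0.043 * 56 / 11.8 * 1000
thickness = 204.1 mm

204.1


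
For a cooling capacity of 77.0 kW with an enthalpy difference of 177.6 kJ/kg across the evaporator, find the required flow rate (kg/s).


m_dot = Q / dh
m_dot = 77.0 / 177.6
m_dot = 0.4336 kg/s

0.4336


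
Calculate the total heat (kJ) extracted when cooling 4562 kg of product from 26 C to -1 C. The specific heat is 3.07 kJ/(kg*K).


dT = 26 - (-1) = 27 K
Q = m * cp * dT = 4562 * 3.07 * 27
Q = 378144 kJ

378144


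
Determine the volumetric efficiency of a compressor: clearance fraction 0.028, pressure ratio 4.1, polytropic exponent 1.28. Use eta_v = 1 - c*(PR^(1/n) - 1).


PR^(1/n) = 4.1^(1/1.28) = 3.01118465
eta_v = 1 - 0.028 * (3.01118465 - 1)
eta_v = 0.9437

0.9437


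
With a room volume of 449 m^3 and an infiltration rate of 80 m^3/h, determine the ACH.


ACH = flow / volume
ACH = 80 / 449
ACH = 0.178

0.178


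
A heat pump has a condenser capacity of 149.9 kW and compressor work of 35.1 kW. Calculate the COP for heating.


COP_hp = Q_cond / W
COP_hp = 149.9 / 35.1
COP_hp = 4.271

4.271


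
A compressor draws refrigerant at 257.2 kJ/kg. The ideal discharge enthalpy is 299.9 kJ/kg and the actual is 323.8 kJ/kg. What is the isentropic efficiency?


dh_ideal = 299.9 - 257.2 = 42.7 kJ/kg
dh_actual = 323.8 - 257.2 = 66.6 kJ/kg
eta_s = dh_ideal / dh_actual = 42.7 / 66.6
eta_s = 0.6411

0.6411


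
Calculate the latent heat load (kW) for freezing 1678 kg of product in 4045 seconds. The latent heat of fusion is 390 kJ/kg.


Q_lat = m * h_fg / t
Q_lat = 1678 * 390 / 4045
Q_lat = 161.78 kW

161.78


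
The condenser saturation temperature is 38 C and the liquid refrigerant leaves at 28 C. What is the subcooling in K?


Subcooling = T_cond - T_liquid
Subcooling = 38 - 28
Subcooling = 10 K

10


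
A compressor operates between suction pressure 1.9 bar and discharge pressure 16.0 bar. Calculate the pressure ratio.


PR = P_high / P_low
PR = 16.0 / 1.9
PR = 8.421

8.421


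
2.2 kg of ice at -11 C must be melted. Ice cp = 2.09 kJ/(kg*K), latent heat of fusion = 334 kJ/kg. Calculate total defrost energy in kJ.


Sensible heat = cp * dT = 2.09 * 11 = 22.99 kJ/kg
Total per kg = 22.99 + 334 = 356.99 kJ/kg
Q = m * total = 2.2 * 356.99
Q = 785.4 kJ

785.4


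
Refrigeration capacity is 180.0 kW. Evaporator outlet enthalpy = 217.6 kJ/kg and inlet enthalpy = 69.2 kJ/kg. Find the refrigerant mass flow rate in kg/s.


dh = 217.6 - 69.2 = 148.4 kJ/kg
m_dot = Q / dh = 180.0 / 148.4 = 1.2129 kg/s

1.2129


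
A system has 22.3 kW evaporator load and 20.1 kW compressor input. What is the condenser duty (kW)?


Q_cond = Q_evap + W
Q_cond = 22.3 + 20.1
Q_cond = 42.4 kW

42.4


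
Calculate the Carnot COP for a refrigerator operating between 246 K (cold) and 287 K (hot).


dT = 287 - 246 = 41 K
COP_carnot = T_cold / dT = 246 / 41
COP_carnot = 6.0

6.0


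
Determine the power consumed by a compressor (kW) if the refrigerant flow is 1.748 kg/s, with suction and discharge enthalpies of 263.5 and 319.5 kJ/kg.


dh = 319.5 - 263.5 = 56.0 kJ/kg
W = m_dot * dh = 1.748 * 56.0 = 97.89 kW

97.89


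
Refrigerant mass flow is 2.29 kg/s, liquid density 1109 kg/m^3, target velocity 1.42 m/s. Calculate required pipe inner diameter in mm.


A = m_dot / (rho * v) = 2.29 / (1109 * 1.42) = 0.001454171376 m^2
d = sqrt(4*A/pi) * 1000
d = 43.0 mm

43.0


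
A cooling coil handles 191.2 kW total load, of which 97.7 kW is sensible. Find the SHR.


SHR = Q_sensible / Q_total
SHR = 97.7 / 191.2
SHR = 0.511

0.511


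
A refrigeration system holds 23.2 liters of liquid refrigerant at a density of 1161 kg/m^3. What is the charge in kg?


Charge = V * rho / 1000
Charge = 23.2 * 1161 / 1000
Charge = 26.94 kg

26.94


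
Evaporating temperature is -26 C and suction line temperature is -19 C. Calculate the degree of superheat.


Superheat = T_suction - T_evap
Superheat = -19 - (-26)
Superheat = 7 K

7


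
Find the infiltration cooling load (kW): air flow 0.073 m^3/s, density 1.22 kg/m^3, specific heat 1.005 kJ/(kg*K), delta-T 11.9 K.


Q = V_dot * rho * cp * dT
Q = 0.073 * 1.22 * 1.005 * 11.9
Q = 1.065 kW

1.065


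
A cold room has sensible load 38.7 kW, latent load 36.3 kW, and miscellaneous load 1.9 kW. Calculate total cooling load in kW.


Q_total = Q_s + Q_l + Q_misc
Q_total = 38.7 + 36.3 + 1.9
Q_total = 76.9 kW

76.9


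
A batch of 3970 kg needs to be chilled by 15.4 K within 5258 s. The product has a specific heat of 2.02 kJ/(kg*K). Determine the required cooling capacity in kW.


Q = m * cp * dT / t
Q = 3970 * 2.02 * 15.4 / 5258
Q = 23.488 kW

23.488


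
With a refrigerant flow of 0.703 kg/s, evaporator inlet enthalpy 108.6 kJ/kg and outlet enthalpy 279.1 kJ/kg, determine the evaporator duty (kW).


dh = 279.1 - 108.6 = 170.5 kJ/kg
Q_evap = m_dot * dh = 0.703 * 170.5
Q_evap = 119.86 kW

119.86


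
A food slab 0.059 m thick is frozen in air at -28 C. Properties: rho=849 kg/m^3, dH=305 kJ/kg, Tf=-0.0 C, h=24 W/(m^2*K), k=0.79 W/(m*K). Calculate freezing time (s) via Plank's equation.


dT = -0.0 - (-28) = 28.0 K
term1 = a/(2h) = 0.059/(2*24) = 0.001229166667
term2 = a^2/(8k) = 0.059^2/(8*0.79) = 0.0005507911392
t = rho*dH*1000/dT * (term1 + term2)
t = 849*305*1000/28.0 * (0.001229166667 + 0.0005507911392)
t = 16461 s

16461


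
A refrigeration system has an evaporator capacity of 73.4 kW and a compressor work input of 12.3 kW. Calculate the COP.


COP = Q_evap / W
COP = 73.4 / 12.3
COP = 5.967

5.967


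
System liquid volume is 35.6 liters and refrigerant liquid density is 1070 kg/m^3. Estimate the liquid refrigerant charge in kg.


Charge = V * rho / 1000
Charge = 35.6 * 1070 / 1000
Charge = 38.09 kg

38.09


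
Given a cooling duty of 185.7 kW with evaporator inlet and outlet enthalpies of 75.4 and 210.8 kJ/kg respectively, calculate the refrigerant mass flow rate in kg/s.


dh = 210.8 - 75.4 = 135.4 kJ/kg
m_dot = Q / dh = 185.7 / 135.4 = 1.3715 kg/s

1.3715


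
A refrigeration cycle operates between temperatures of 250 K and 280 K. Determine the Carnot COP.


dT = 280 - 250 = 30 K
COP_carnot = T_cold / dT = 250 / 30
COP_carnot = 8.333

8.333


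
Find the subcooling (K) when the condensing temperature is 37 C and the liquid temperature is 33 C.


Subcooling = T_cond - T_liquid
Subcooling = 37 - 33
Subcooling = 4 K

4


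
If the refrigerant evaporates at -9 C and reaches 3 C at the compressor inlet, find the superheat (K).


Superheat = T_suction - T_evap
Superheat = 3 - (-9)
Superheat = 12 K

12


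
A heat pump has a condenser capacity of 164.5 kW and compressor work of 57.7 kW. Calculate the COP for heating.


COP_hp = Q_cond / W
COP_hp = 164.5 / 57.7
COP_hp = 2.851

2.851


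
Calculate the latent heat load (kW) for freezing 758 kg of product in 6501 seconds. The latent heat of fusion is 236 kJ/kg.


Q_lat = m * h_fg / t
Q_lat = 758 * 236 / 6501
Q_lat = 27.52 kW

27.52


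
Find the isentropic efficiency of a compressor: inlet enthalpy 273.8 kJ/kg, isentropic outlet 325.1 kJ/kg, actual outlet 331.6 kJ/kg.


dh_ideal = 325.1 - 273.8 = 51.3 kJ/kg
dh_actual = 331.6 - 273.8 = 57.8 kJ/kg
eta_s = dh_ideal / dh_actual = 51.3 / 57.8
eta_s = 0.8875

0.8875


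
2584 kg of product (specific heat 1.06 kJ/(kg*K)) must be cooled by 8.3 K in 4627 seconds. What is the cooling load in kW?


Q = m * cp * dT / t
Q = 2584 * 1.06 * 8.3 / 4627
Q = 4.913 kW

4.913


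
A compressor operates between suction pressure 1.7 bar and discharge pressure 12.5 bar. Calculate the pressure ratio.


PR = P_high / P_low
PR = 12.5 / 1.7
PR = 7.353

7.353


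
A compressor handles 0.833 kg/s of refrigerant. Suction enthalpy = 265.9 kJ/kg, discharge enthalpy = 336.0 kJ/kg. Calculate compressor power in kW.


dh = 336.0 - 265.9 = 70.1 kJ/kg
W = m_dot * dh = 0.833 * 70.1 = 58.39 kW

58.39


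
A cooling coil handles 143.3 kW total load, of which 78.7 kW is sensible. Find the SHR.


SHR = Q_sensible / Q_total
SHR = 78.7 / 143.3
SHR = 0.549

0.549


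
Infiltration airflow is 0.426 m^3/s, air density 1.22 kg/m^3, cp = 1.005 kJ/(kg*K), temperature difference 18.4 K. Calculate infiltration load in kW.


Q = V_dot * rho * cp * dT
Q = 0.426 * 1.22 * 1.005 * 18.4
Q = 9.611 kW

9.611


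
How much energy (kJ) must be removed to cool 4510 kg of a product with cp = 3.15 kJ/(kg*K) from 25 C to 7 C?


dT = 25 - (7) = 18 K
Q = m * cp * dT = 4510 * 3.15 * 18
Q = 255717 kJ

255717
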